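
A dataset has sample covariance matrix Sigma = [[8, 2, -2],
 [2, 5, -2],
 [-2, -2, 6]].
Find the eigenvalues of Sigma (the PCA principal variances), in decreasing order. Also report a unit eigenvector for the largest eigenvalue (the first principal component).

Step 1 — characteristic polynomial p(λ) = det(λI - Sigma) = λ³ - tr·λ² + c_1·λ - det, where tr = trace, c_1 = sum of the principal 2×2 minors, det = det(Sigma):
  tr = 8 + 5 + 6 = 19,
  c_1 = (8·5 - (2)²) + (8·6 - (-2)²) + (5·6 - (-2)²) = 36 + 44 + 26 = 106,
  det = 8·(5·6 - (-2)²) - (2)·((2)·6 - (-2)·(-2)) + (-2)·((2)·(-2) - 5·(-2)) = 8·(26) - (2)·(8) + (-2)·(6) = 180.
  So p(λ) = λ³ - 19λ² + 106λ - 180.
Step 2 — look for an integer root (rational root theorem: any rational root is an integer divisor of 180). Testing λ = 5:
  p(5) = 125 - 475 + 530 - 180 = 0  ✓
  Dividing out (λ - 5): p(λ) = (λ - 5)(λ² - 14λ + 36).
Step 3 — remaining eigenvalues from the quadratic λ² - 14λ + 36 = 0:
  Δ = 14² - 4·36 = 196 - 144 = 52,  λ = (14 ± √52)/2 = (14 ± 7.2111)/2 ≈ 10.6056 or 3.3944.
  Sorted: λ_1 = 10.6056,  λ_2 = 5,  λ_3 = 3.3944  (check: sum = 19 = tr ✓).

Step 4 — unit eigenvector for λ_1 ≈ 10.6056: v spans the null space of (Sigma - λ_1 I), whose rows are
  r_1 = (-2.6056, 2, -2),  r_2 = (2, -5.6056, -2),  r_3 = (-2, -2, -4.6056).
  v is orthogonal to every row, so take v ∝ r_1 × r_2 = ((2)·(-2) - (-2)·(-5.6056), (-2)·(2) - (-2.6056)·(-2), (-2.6056)·(-5.6056) - (2)·(2)) ≈ (-15.2111, -9.2111, 10.6056).
  Rescale (multiply by -1 so the first nonzero entry is positive): u = (15.2111, 9.2111, -10.6056).
  ||u|| = √((15.2111)² + (9.2111)² + (-10.6056)²) = √(428.6998) ≈ 20.7051,  v_1 = u/||u|| ≈ (0.7347, 0.4449, -0.5122) (||v_1|| = 1).

λ_1 = 10.6056,  λ_2 = 5,  λ_3 = 3.3944;  v_1 ≈ (0.7347, 0.4449, -0.5122)


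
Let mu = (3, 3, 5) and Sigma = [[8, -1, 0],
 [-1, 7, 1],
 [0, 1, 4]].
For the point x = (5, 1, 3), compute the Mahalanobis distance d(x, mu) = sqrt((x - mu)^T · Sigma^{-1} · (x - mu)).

Step 1 — centre the observation: (x - mu) = (2, -2, -2).

Step 2 — invert Sigma (cofactor / det for 3×3, or solve directly):
  Sigma^{-1} = [[0.1274, 0.0189, -0.0047],
 [0.0189, 0.1509, -0.0377],
 [-0.0047, -0.0377, 0.2594]].

Step 3 — form the quadratic (x - mu)^T · Sigma^{-1} · (x - mu):
  Sigma^{-1} · (x - mu) = (0.2264, -0.1887, -0.4528).
  (x - mu)^T · [Sigma^{-1} · (x - mu)] = (2)·(0.2264) + (-2)·(-0.1887) + (-2)·(-0.4528) = 1.7358.

Step 4 — take square root: d = √(1.7358) ≈ 1.3175.

d(x, mu) = √(1.7358) ≈ 1.3175


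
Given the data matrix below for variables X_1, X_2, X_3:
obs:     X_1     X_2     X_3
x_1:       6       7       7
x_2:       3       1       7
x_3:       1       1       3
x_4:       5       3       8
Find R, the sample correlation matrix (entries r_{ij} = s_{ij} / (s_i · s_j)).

Step 1 — column means:
  mean(X_1) = (6 + 3 + 1 + 5) / 4 = 15/4 = 3.75
  mean(X_2) = (7 + 1 + 1 + 3) / 4 = 12/4 = 3
  mean(X_3) = (7 + 7 + 3 + 8) / 4 = 25/4 = 6.25

Step 2 — sample variances and covariances s[i,j] = (1/(n-1)) · Σ_k (x_{k,i} - mean_i) · (x_{k,j} - mean_j), with n-1 = 3:
  s[X_1,X_1] = ((2.25)·(2.25) + (-0.75)·(-0.75) + (-2.75)·(-2.75) + (1.25)·(1.25)) / 3 = 14.75/3 = 4.9167
  s[X_1,X_2] = ((2.25)·(4) + (-0.75)·(-2) + (-2.75)·(-2) + (1.25)·(0)) / 3 = 16/3 = 5.3333
  s[X_1,X_3] = ((2.25)·(0.75) + (-0.75)·(0.75) + (-2.75)·(-3.25) + (1.25)·(1.75)) / 3 = 12.25/3 = 4.0833
  s[X_2,X_2] = ((4)·(4) + (-2)·(-2) + (-2)·(-2) + (0)·(0)) / 3 = 24/3 = 8
  s[X_2,X_3] = ((4)·(0.75) + (-2)·(0.75) + (-2)·(-3.25) + (0)·(1.75)) / 3 = 8/3 = 2.6667
  s[X_3,X_3] = ((0.75)·(0.75) + (0.75)·(0.75) + (-3.25)·(-3.25) + (1.75)·(1.75)) / 3 = 14.75/3 = 4.9167
  Sample standard deviations s_i = √(s[i,i]):
  s(X_1) = √(4.9167) = 2.2174
  s(X_2) = √(8) = 2.8284
  s(X_3) = √(4.9167) = 2.2174

Step 3 — r_{ij} = s_{ij} / (s_i · s_j):
  r[X_1,X_1] = 1 (diagonal).
  r[X_1,X_2] = 5.3333 / (2.2174 · 2.8284) = 5.3333 / 6.2716 = 0.8504
  r[X_1,X_3] = 4.0833 / (2.2174 · 2.2174) = 4.0833 / 4.9167 = 0.8305
  r[X_2,X_2] = 1 (diagonal).
  r[X_2,X_3] = 2.6667 / (2.8284 · 2.2174) = 2.6667 / 6.2716 = 0.4252
  r[X_3,X_3] = 1 (diagonal).

R is symmetric with unit diagonal. Assembling:

R = [[1, 0.8504, 0.8305],
 [0.8504, 1, 0.4252],
 [0.8305, 0.4252, 1]]


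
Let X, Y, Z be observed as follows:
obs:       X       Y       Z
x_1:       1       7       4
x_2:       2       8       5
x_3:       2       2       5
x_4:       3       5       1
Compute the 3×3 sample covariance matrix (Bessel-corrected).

Step 1 — column means:
  mean(X) = (1 + 2 + 2 + 3) / 4 = 8/4 = 2
  mean(Y) = (7 + 8 + 2 + 5) / 4 = 22/4 = 5.5
  mean(Z) = (4 + 5 + 5 + 1) / 4 = 15/4 = 3.75

Step 2 — sample covariance S[i,j] = (1/(n-1)) · Σ_k (x_{k,i} - mean_i) · (x_{k,j} - mean_j), with n-1 = 3.
  S[X,X] = ((-1)·(-1) + (0)·(0) + (0)·(0) + (1)·(1)) / 3 = 2/3 = 0.6667
  S[X,Y] = ((-1)·(1.5) + (0)·(2.5) + (0)·(-3.5) + (1)·(-0.5)) / 3 = -2/3 = -0.6667
  S[X,Z] = ((-1)·(0.25) + (0)·(1.25) + (0)·(1.25) + (1)·(-2.75)) / 3 = -3/3 = -1
  S[Y,Y] = ((1.5)·(1.5) + (2.5)·(2.5) + (-3.5)·(-3.5) + (-0.5)·(-0.5)) / 3 = 21/3 = 7
  S[Y,Z] = ((1.5)·(0.25) + (2.5)·(1.25) + (-3.5)·(1.25) + (-0.5)·(-2.75)) / 3 = 0.5/3 = 0.1667
  S[Z,Z] = ((0.25)·(0.25) + (1.25)·(1.25) + (1.25)·(1.25) + (-2.75)·(-2.75)) / 3 = 10.75/3 = 3.5833

S is symmetric (S[j,i] = S[i,j]). Assembling:

S = [[0.6667, -0.6667, -1],
 [-0.6667, 7, 0.1667],
 [-1, 0.1667, 3.5833]]


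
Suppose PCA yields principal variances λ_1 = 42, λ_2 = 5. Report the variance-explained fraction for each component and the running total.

Step 1 — total variance = trace(Sigma) = Σ λ_i = 42 + 5 = 47.

Step 2 — fraction explained by component i = λ_i / Σ λ:
  PC1: 42/47 = 0.8936
  PC2: 5/47 = 0.1064

Step 3 — cumulative fraction after k components = (λ_1 + ... + λ_k) / Σ λ:
  k = 1: 42/47 = 0.8936
  k = 2: (42 + 5)/47 = 47/47 = 1

Summary (fraction, with percent):

explained: PC1 0.8936 (89.36%), PC2 0.1064 (10.64%);  cumulative: 0.8936, 1


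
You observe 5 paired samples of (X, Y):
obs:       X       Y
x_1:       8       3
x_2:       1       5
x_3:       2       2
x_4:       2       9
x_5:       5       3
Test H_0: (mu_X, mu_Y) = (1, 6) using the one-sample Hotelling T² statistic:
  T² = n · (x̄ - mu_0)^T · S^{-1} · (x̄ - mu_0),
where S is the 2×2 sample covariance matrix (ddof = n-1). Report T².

Step 1 — sample mean vector:
  mean(X) = (8 + 1 + 2 + 2 + 5) / 5 = 18/5 = 3.6
  mean(Y) = (3 + 5 + 2 + 9 + 3) / 5 = 22/5 = 4.4
  x̄ = (3.6, 4.4),  deviation x̄ - mu_0 = (3.6, 4.4) - (1, 6) = (2.6, -1.6).

Step 2 — sample covariance matrix, S[i,j] = (1/(n-1)) · Σ_k (x_{k,i} - mean_i) · (x_{k,j} - mean_j), divisor n-1 = 4:
  S[X,X] = ((4.4)·(4.4) + (-2.6)·(-2.6) + (-1.6)·(-1.6) + (-1.6)·(-1.6) + (1.4)·(1.4)) / 4 = 33.2/4 = 8.3
  S[X,Y] = ((4.4)·(-1.4) + (-2.6)·(0.6) + (-1.6)·(-2.4) + (-1.6)·(4.6) + (1.4)·(-1.4)) / 4 = -13.2/4 = -3.3
  S[Y,Y] = ((-1.4)·(-1.4) + (0.6)·(0.6) + (-2.4)·(-2.4) + (4.6)·(4.6) + (-1.4)·(-1.4)) / 4 = 31.2/4 = 7.8
  S = [[8.3, -3.3],
 [-3.3, 7.8]].

Step 3 — invert S. det(S) = 8.3·7.8 - (-3.3)² = 53.85.
  S^{-1} = (1/det) · [[d, -b], [-b, a]] = [[0.1448, 0.0613],
 [0.0613, 0.1541]].

Step 4 — quadratic form (x̄ - mu_0)^T · S^{-1} · (x̄ - mu_0):
  S^{-1} · (x̄ - mu_0) = (0.2786, -0.0873),
  (x̄ - mu_0)^T · [...] = (2.6)·(0.2786) + (-1.6)·(-0.0873) = 0.8639.

Step 5 — scale by n: T² = 5 · 0.8639 = 4.3194.

T² ≈ 4.3194


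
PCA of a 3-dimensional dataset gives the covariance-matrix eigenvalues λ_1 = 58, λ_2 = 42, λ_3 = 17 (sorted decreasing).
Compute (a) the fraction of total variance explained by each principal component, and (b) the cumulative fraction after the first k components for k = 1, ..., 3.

Step 1 — total variance = trace(Sigma) = Σ λ_i = 58 + 42 + 17 = 117.

Step 2 — fraction explained by component i = λ_i / Σ λ:
  PC1: 58/117 = 0.4957
  PC2: 42/117 = 0.359
  PC3: 17/117 = 0.1453

Step 3 — cumulative fraction after k components = (λ_1 + ... + λ_k) / Σ λ:
  k = 1: 58/117 = 0.4957
  k = 2: (58 + 42)/117 = 100/117 = 0.8547
  k = 3: (58 + 42 + 17)/117 = 117/117 = 1

Summary (fraction, with percent):

explained: PC1 0.4957 (49.57%), PC2 0.359 (35.9%), PC3 0.1453 (14.53%);  cumulative: 0.4957, 0.8547, 1


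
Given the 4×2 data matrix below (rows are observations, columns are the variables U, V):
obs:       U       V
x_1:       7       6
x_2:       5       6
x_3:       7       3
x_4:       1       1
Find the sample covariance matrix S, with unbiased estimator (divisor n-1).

Step 1 — column means:
  mean(U) = (7 + 5 + 7 + 1) / 4 = 20/4 = 5
  mean(V) = (6 + 6 + 3 + 1) / 4 = 16/4 = 4

Step 2 — sample covariance S[i,j] = (1/(n-1)) · Σ_k (x_{k,i} - mean_i) · (x_{k,j} - mean_j), with n-1 = 3.
  S[U,U] = ((2)·(2) + (0)·(0) + (2)·(2) + (-4)·(-4)) / 3 = 24/3 = 8
  S[U,V] = ((2)·(2) + (0)·(2) + (2)·(-1) + (-4)·(-3)) / 3 = 14/3 = 4.6667
  S[V,V] = ((2)·(2) + (2)·(2) + (-1)·(-1) + (-3)·(-3)) / 3 = 18/3 = 6

S is symmetric (S[j,i] = S[i,j]). Assembling:

S = [[8, 4.6667],
 [4.6667, 6]]


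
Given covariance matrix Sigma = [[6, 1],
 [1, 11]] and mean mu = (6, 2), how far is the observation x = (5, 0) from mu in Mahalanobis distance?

Step 1 — centre the observation: (x - mu) = (-1, -2).

Step 2 — invert Sigma. det(Sigma) = 6·11 - (1)² = 65.
  Sigma^{-1} = (1/det) · [[d, -b], [-b, a]] = [[0.1692, -0.0154],
 [-0.0154, 0.0923]].

Step 3 — form the quadratic (x - mu)^T · Sigma^{-1} · (x - mu):
  Sigma^{-1} · (x - mu) = (-0.1385, -0.1692).
  (x - mu)^T · [Sigma^{-1} · (x - mu)] = (-1)·(-0.1385) + (-2)·(-0.1692) = 0.4769.

Step 4 — take square root: d = √(0.4769) ≈ 0.6906.

d(x, mu) = √(0.4769) ≈ 0.6906


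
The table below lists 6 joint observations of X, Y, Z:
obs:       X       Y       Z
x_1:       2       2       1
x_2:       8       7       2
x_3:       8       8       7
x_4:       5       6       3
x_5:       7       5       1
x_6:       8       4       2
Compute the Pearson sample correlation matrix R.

Step 1 — column means:
  mean(X) = (2 + 8 + 8 + 5 + 7 + 8) / 6 = 38/6 = 6.3333
  mean(Y) = (2 + 7 + 8 + 6 + 5 + 4) / 6 = 32/6 = 5.3333
  mean(Z) = (1 + 2 + 7 + 3 + 1 + 2) / 6 = 16/6 = 2.6667

Step 2 — sample variances and covariances s[i,j] = (1/(n-1)) · Σ_k (x_{k,i} - mean_i) · (x_{k,j} - mean_j), with n-1 = 5:
  s[X,X] = ((-4.3333)·(-4.3333) + (1.6667)·(1.6667) + (1.6667)·(1.6667) + (-1.3333)·(-1.3333) + (0.6667)·(0.6667) + (1.6667)·(1.6667)) / 5 = 29.3333/5 = 5.8667
  s[X,Y] = ((-4.3333)·(-3.3333) + (1.6667)·(1.6667) + (1.6667)·(2.6667) + (-1.3333)·(0.6667) + (0.6667)·(-0.3333) + (1.6667)·(-1.3333)) / 5 = 18.3333/5 = 3.6667
  s[X,Z] = ((-4.3333)·(-1.6667) + (1.6667)·(-0.6667) + (1.6667)·(4.3333) + (-1.3333)·(0.3333) + (0.6667)·(-1.6667) + (1.6667)·(-0.6667)) / 5 = 10.6667/5 = 2.1333
  s[Y,Y] = ((-3.3333)·(-3.3333) + (1.6667)·(1.6667) + (2.6667)·(2.6667) + (0.6667)·(0.6667) + (-0.3333)·(-0.3333) + (-1.3333)·(-1.3333)) / 5 = 23.3333/5 = 4.6667
  s[Y,Z] = ((-3.3333)·(-1.6667) + (1.6667)·(-0.6667) + (2.6667)·(4.3333) + (0.6667)·(0.3333) + (-0.3333)·(-1.6667) + (-1.3333)·(-0.6667)) / 5 = 17.6667/5 = 3.5333
  s[Z,Z] = ((-1.6667)·(-1.6667) + (-0.6667)·(-0.6667) + (4.3333)·(4.3333) + (0.3333)·(0.3333) + (-1.6667)·(-1.6667) + (-0.6667)·(-0.6667)) / 5 = 25.3333/5 = 5.0667
  Sample standard deviations s_i = √(s[i,i]):
  s(X) = √(5.8667) = 2.4221
  s(Y) = √(4.6667) = 2.1602
  s(Z) = √(5.0667) = 2.2509

Step 3 — r_{ij} = s_{ij} / (s_i · s_j):
  r[X,X] = 1 (diagonal).
  r[X,Y] = 3.6667 / (2.4221 · 2.1602) = 3.6667 / 5.2324 = 0.7008
  r[X,Z] = 2.1333 / (2.4221 · 2.2509) = 2.1333 / 5.452 = 0.3913
  r[Y,Y] = 1 (diagonal).
  r[Y,Z] = 3.5333 / (2.1602 · 2.2509) = 3.5333 / 4.8626 = 0.7266
  r[Z,Z] = 1 (diagonal).

R is symmetric with unit diagonal. Assembling:

R = [[1, 0.7008, 0.3913],
 [0.7008, 1, 0.7266],
 [0.3913, 0.7266, 1]]


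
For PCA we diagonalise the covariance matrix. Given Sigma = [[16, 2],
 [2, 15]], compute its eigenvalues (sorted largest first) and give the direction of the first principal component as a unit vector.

Step 1 — characteristic polynomial of 2×2 Sigma:
  det(Sigma - λI) = λ² - trace · λ + det = 0.
  trace = 16 + 15 = 31, det = 16·15 - (2)² = 236.
Step 2 — discriminant:
  Δ = trace² - 4·det = 961 - 944 = 17.
Step 3 — eigenvalues:
  λ = (trace ± √Δ)/2 = (31 ± 4.1231)/2,
  λ_1 = 17.5616,  λ_2 = 13.4384.

Step 4 — unit eigenvector for λ_1: solve (Sigma - λ_1 I)v = 0. First row:
  (16 - 17.5616)·v_x + (2)·v_y = 0, i.e. (-1.5616)·v_x + (2)·v_y = 0,
  so v ∝ (b, λ_1 - a) = (2, 1.5616) = u.
  ||u|| = √((2)² + (1.5616)²) = √(6.4384) ≈ 2.5374,
  v_1 = u/||u|| ≈ (0.7882, 0.6154) (||v_1|| = 1).

λ_1 = 17.5616,  λ_2 = 13.4384;  v_1 ≈ (0.7882, 0.6154)


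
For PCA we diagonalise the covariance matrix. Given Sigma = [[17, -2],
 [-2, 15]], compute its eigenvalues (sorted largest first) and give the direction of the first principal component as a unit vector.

Step 1 — characteristic polynomial of 2×2 Sigma:
  det(Sigma - λI) = λ² - trace · λ + det = 0.
  trace = 17 + 15 = 32, det = 17·15 - (-2)² = 251.
Step 2 — discriminant:
  Δ = trace² - 4·det = 1024 - 1004 = 20.
Step 3 — eigenvalues:
  λ = (trace ± √Δ)/2 = (32 ± 4.4721)/2,
  λ_1 = 18.2361,  λ_2 = 13.7639.

Step 4 — unit eigenvector for λ_1: solve (Sigma - λ_1 I)v = 0. First row:
  (17 - 18.2361)·v_x + (-2)·v_y = 0, i.e. (-1.2361)·v_x + (-2)·v_y = 0,
  so v ∝ (b, λ_1 - a) = (-2, 1.2361); multiply by -1 so the first entry is positive: u = (2, -1.2361).
  ||u|| = √((2)² + (-1.2361)²) = √(5.5279) ≈ 2.3511,
  v_1 = u/||u|| ≈ (0.8507, -0.5257) (||v_1|| = 1).

λ_1 = 18.2361,  λ_2 = 13.7639;  v_1 ≈ (0.8507, -0.5257)


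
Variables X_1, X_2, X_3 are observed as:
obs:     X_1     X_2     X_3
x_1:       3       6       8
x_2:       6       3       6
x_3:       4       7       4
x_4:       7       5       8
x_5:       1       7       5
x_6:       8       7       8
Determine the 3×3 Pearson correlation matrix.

Step 1 — column means:
  mean(X_1) = (3 + 6 + 4 + 7 + 1 + 8) / 6 = 29/6 = 4.8333
  mean(X_2) = (6 + 3 + 7 + 5 + 7 + 7) / 6 = 35/6 = 5.8333
  mean(X_3) = (8 + 6 + 4 + 8 + 5 + 8) / 6 = 39/6 = 6.5

Step 2 — sample variances and covariances s[i,j] = (1/(n-1)) · Σ_k (x_{k,i} - mean_i) · (x_{k,j} - mean_j), with n-1 = 5:
  s[X_1,X_1] = ((-1.8333)·(-1.8333) + (1.1667)·(1.1667) + (-0.8333)·(-0.8333) + (2.1667)·(2.1667) + (-3.8333)·(-3.8333) + (3.1667)·(3.1667)) / 5 = 34.8333/5 = 6.9667
  s[X_1,X_2] = ((-1.8333)·(0.1667) + (1.1667)·(-2.8333) + (-0.8333)·(1.1667) + (2.1667)·(-0.8333) + (-3.8333)·(1.1667) + (3.1667)·(1.1667)) / 5 = -7.1667/5 = -1.4333
  s[X_1,X_3] = ((-1.8333)·(1.5) + (1.1667)·(-0.5) + (-0.8333)·(-2.5) + (2.1667)·(1.5) + (-3.8333)·(-1.5) + (3.1667)·(1.5)) / 5 = 12.5/5 = 2.5
  s[X_2,X_2] = ((0.1667)·(0.1667) + (-2.8333)·(-2.8333) + (1.1667)·(1.1667) + (-0.8333)·(-0.8333) + (1.1667)·(1.1667) + (1.1667)·(1.1667)) / 5 = 12.8333/5 = 2.5667
  s[X_2,X_3] = ((0.1667)·(1.5) + (-2.8333)·(-0.5) + (1.1667)·(-2.5) + (-0.8333)·(1.5) + (1.1667)·(-1.5) + (1.1667)·(1.5)) / 5 = -2.5/5 = -0.5
  s[X_3,X_3] = ((1.5)·(1.5) + (-0.5)·(-0.5) + (-2.5)·(-2.5) + (1.5)·(1.5) + (-1.5)·(-1.5) + (1.5)·(1.5)) / 5 = 15.5/5 = 3.1
  Sample standard deviations s_i = √(s[i,i]):
  s(X_1) = √(6.9667) = 2.6394
  s(X_2) = √(2.5667) = 1.6021
  s(X_3) = √(3.1) = 1.7607

Step 3 — r_{ij} = s_{ij} / (s_i · s_j):
  r[X_1,X_1] = 1 (diagonal).
  r[X_1,X_2] = -1.4333 / (2.6394 · 1.6021) = -1.4333 / 4.2286 = -0.339
  r[X_1,X_3] = 2.5 / (2.6394 · 1.7607) = 2.5 / 4.6472 = 0.538
  r[X_2,X_2] = 1 (diagonal).
  r[X_2,X_3] = -0.5 / (1.6021 · 1.7607) = -0.5 / 2.8208 = -0.1773
  r[X_3,X_3] = 1 (diagonal).

R is symmetric with unit diagonal. Assembling:

R = [[1, -0.339, 0.538],
 [-0.339, 1, -0.1773],
 [0.538, -0.1773, 1]]


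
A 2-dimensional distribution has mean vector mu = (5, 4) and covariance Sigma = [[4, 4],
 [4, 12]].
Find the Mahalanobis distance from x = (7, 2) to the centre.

Step 1 — centre the observation: (x - mu) = (2, -2).

Step 2 — invert Sigma. det(Sigma) = 4·12 - (4)² = 32.
  Sigma^{-1} = (1/det) · [[d, -b], [-b, a]] = [[0.375, -0.125],
 [-0.125, 0.125]].

Step 3 — form the quadratic (x - mu)^T · Sigma^{-1} · (x - mu):
  Sigma^{-1} · (x - mu) = (1, -0.5).
  (x - mu)^T · [Sigma^{-1} · (x - mu)] = (2)·(1) + (-2)·(-0.5) = 3.

Step 4 — take square root: d = √(3) ≈ 1.7321.

d(x, mu) = √(3) ≈ 1.7321


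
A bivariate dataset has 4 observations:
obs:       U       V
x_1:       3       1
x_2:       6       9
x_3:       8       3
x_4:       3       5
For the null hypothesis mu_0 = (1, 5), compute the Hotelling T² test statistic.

Step 1 — sample mean vector:
  mean(U) = (3 + 6 + 8 + 3) / 4 = 20/4 = 5
  mean(V) = (1 + 9 + 3 + 5) / 4 = 18/4 = 4.5
  x̄ = (5, 4.5),  deviation x̄ - mu_0 = (5, 4.5) - (1, 5) = (4, -0.5).

Step 2 — sample covariance matrix, S[i,j] = (1/(n-1)) · Σ_k (x_{k,i} - mean_i) · (x_{k,j} - mean_j), divisor n-1 = 3:
  S[U,U] = ((-2)·(-2) + (1)·(1) + (3)·(3) + (-2)·(-2)) / 3 = 18/3 = 6
  S[U,V] = ((-2)·(-3.5) + (1)·(4.5) + (3)·(-1.5) + (-2)·(0.5)) / 3 = 6/3 = 2
  S[V,V] = ((-3.5)·(-3.5) + (4.5)·(4.5) + (-1.5)·(-1.5) + (0.5)·(0.5)) / 3 = 35/3 = 11.6667
  S = [[6, 2],
 [2, 11.6667]].

Step 3 — invert S. det(S) = 6·11.6667 - (2)² = 66.
  S^{-1} = (1/det) · [[d, -b], [-b, a]] = [[0.1768, -0.0303],
 [-0.0303, 0.0909]].

Step 4 — quadratic form (x̄ - mu_0)^T · S^{-1} · (x̄ - mu_0):
  S^{-1} · (x̄ - mu_0) = (0.7222, -0.1667),
  (x̄ - mu_0)^T · [...] = (4)·(0.7222) + (-0.5)·(-0.1667) = 2.9722.

Step 5 — scale by n: T² = 4 · 2.9722 = 11.8889.

T² ≈ 11.8889


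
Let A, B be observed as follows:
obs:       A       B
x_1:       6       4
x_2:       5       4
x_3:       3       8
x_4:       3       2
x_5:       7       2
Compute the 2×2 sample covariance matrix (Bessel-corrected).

Step 1 — column means:
  mean(A) = (6 + 5 + 3 + 3 + 7) / 5 = 24/5 = 4.8
  mean(B) = (4 + 4 + 8 + 2 + 2) / 5 = 20/5 = 4

Step 2 — sample covariance S[i,j] = (1/(n-1)) · Σ_k (x_{k,i} - mean_i) · (x_{k,j} - mean_j), with n-1 = 4.
  S[A,A] = ((1.2)·(1.2) + (0.2)·(0.2) + (-1.8)·(-1.8) + (-1.8)·(-1.8) + (2.2)·(2.2)) / 4 = 12.8/4 = 3.2
  S[A,B] = ((1.2)·(0) + (0.2)·(0) + (-1.8)·(4) + (-1.8)·(-2) + (2.2)·(-2)) / 4 = -8/4 = -2
  S[B,B] = ((0)·(0) + (0)·(0) + (4)·(4) + (-2)·(-2) + (-2)·(-2)) / 4 = 24/4 = 6

S is symmetric (S[j,i] = S[i,j]). Assembling:

S = [[3.2, -2],
 [-2, 6]]


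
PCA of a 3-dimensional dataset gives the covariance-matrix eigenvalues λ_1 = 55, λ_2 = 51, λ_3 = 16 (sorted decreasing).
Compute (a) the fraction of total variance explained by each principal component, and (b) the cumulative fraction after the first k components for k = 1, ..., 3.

Step 1 — total variance = trace(Sigma) = Σ λ_i = 55 + 51 + 16 = 122.

Step 2 — fraction explained by component i = λ_i / Σ λ:
  PC1: 55/122 = 0.4508
  PC2: 51/122 = 0.418
  PC3: 16/122 = 0.1311

Step 3 — cumulative fraction after k components = (λ_1 + ... + λ_k) / Σ λ:
  k = 1: 55/122 = 0.4508
  k = 2: (55 + 51)/122 = 106/122 = 0.8689
  k = 3: (55 + 51 + 16)/122 = 122/122 = 1

Summary (fraction, with percent):

explained: PC1 0.4508 (45.08%), PC2 0.418 (41.8%), PC3 0.1311 (13.11%);  cumulative: 0.4508, 0.8689, 1


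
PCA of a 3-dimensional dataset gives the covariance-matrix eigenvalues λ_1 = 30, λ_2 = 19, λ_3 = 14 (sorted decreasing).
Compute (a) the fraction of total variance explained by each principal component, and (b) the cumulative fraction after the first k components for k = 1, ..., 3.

Step 1 — total variance = trace(Sigma) = Σ λ_i = 30 + 19 + 14 = 63.

Step 2 — fraction explained by component i = λ_i / Σ λ:
  PC1: 30/63 = 0.4762
  PC2: 19/63 = 0.3016
  PC3: 14/63 = 0.2222

Step 3 — cumulative fraction after k components = (λ_1 + ... + λ_k) / Σ λ:
  k = 1: 30/63 = 0.4762
  k = 2: (30 + 19)/63 = 49/63 = 0.7778
  k = 3: (30 + 19 + 14)/63 = 63/63 = 1

Summary (fraction, with percent):

explained: PC1 0.4762 (47.62%), PC2 0.3016 (30.16%), PC3 0.2222 (22.22%);  cumulative: 0.4762, 0.7778, 1


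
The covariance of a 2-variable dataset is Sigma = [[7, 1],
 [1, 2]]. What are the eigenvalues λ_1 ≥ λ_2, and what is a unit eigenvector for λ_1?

Step 1 — characteristic polynomial of 2×2 Sigma:
  det(Sigma - λI) = λ² - trace · λ + det = 0.
  trace = 7 + 2 = 9, det = 7·2 - (1)² = 13.
Step 2 — discriminant:
  Δ = trace² - 4·det = 81 - 52 = 29.
Step 3 — eigenvalues:
  λ = (trace ± √Δ)/2 = (9 ± 5.3852)/2,
  λ_1 = 7.1926,  λ_2 = 1.8074.

Step 4 — unit eigenvector for λ_1: solve (Sigma - λ_1 I)v = 0. First row:
  (7 - 7.1926)·v_x + (1)·v_y = 0, i.e. (-0.1926)·v_x + (1)·v_y = 0,
  so v ∝ (b, λ_1 - a) = (1, 0.1926) = u.
  ||u|| = √((1)² + (0.1926)²) = √(1.0371) ≈ 1.0184,
  v_1 = u/||u|| ≈ (0.982, 0.1891) (||v_1|| = 1).

λ_1 = 7.1926,  λ_2 = 1.8074;  v_1 ≈ (0.982, 0.1891)


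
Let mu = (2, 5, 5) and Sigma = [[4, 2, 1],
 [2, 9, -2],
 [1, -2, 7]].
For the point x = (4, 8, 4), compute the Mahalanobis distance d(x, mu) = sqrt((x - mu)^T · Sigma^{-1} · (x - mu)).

Step 1 — centre the observation: (x - mu) = (2, 3, -1).

Step 2 — invert Sigma (cofactor / det for 3×3, or solve directly):
  Sigma^{-1} = [[0.3089, -0.0838, -0.0681],
 [-0.0838, 0.1414, 0.0524],
 [-0.0681, 0.0524, 0.1675]].

Step 3 — form the quadratic (x - mu)^T · Sigma^{-1} · (x - mu):
  Sigma^{-1} · (x - mu) = (0.4346, 0.2042, -0.1466).
  (x - mu)^T · [Sigma^{-1} · (x - mu)] = (2)·(0.4346) + (3)·(0.2042) + (-1)·(-0.1466) = 1.6283.

Step 4 — take square root: d = √(1.6283) ≈ 1.276.

d(x, mu) = √(1.6283) ≈ 1.276


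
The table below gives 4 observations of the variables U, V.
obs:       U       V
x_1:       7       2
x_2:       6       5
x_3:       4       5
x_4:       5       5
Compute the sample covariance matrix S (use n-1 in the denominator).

Step 1 — column means:
  mean(U) = (7 + 6 + 4 + 5) / 4 = 22/4 = 5.5
  mean(V) = (2 + 5 + 5 + 5) / 4 = 17/4 = 4.25

Step 2 — sample covariance S[i,j] = (1/(n-1)) · Σ_k (x_{k,i} - mean_i) · (x_{k,j} - mean_j), with n-1 = 3.
  S[U,U] = ((1.5)·(1.5) + (0.5)·(0.5) + (-1.5)·(-1.5) + (-0.5)·(-0.5)) / 3 = 5/3 = 1.6667
  S[U,V] = ((1.5)·(-2.25) + (0.5)·(0.75) + (-1.5)·(0.75) + (-0.5)·(0.75)) / 3 = -4.5/3 = -1.5
  S[V,V] = ((-2.25)·(-2.25) + (0.75)·(0.75) + (0.75)·(0.75) + (0.75)·(0.75)) / 3 = 6.75/3 = 2.25

S is symmetric (S[j,i] = S[i,j]). Assembling:

S = [[1.6667, -1.5],
 [-1.5, 2.25]]


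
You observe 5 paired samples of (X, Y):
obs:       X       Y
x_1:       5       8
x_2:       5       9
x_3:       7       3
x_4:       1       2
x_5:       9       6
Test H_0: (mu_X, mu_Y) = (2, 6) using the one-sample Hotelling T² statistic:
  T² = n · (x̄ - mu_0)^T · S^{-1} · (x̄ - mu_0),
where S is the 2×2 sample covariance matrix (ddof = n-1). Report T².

Step 1 — sample mean vector:
  mean(X) = (5 + 5 + 7 + 1 + 9) / 5 = 27/5 = 5.4
  mean(Y) = (8 + 9 + 3 + 2 + 6) / 5 = 28/5 = 5.6
  x̄ = (5.4, 5.6),  deviation x̄ - mu_0 = (5.4, 5.6) - (2, 6) = (3.4, -0.4).

Step 2 — sample covariance matrix, S[i,j] = (1/(n-1)) · Σ_k (x_{k,i} - mean_i) · (x_{k,j} - mean_j), divisor n-1 = 4:
  S[X,X] = ((-0.4)·(-0.4) + (-0.4)·(-0.4) + (1.6)·(1.6) + (-4.4)·(-4.4) + (3.6)·(3.6)) / 4 = 35.2/4 = 8.8
  S[X,Y] = ((-0.4)·(2.4) + (-0.4)·(3.4) + (1.6)·(-2.6) + (-4.4)·(-3.6) + (3.6)·(0.4)) / 4 = 10.8/4 = 2.7
  S[Y,Y] = ((2.4)·(2.4) + (3.4)·(3.4) + (-2.6)·(-2.6) + (-3.6)·(-3.6) + (0.4)·(0.4)) / 4 = 37.2/4 = 9.3
  S = [[8.8, 2.7],
 [2.7, 9.3]].

Step 3 — invert S. det(S) = 8.8·9.3 - (2.7)² = 74.55.
  S^{-1} = (1/det) · [[d, -b], [-b, a]] = [[0.1247, -0.0362],
 [-0.0362, 0.118]].

Step 4 — quadratic form (x̄ - mu_0)^T · S^{-1} · (x̄ - mu_0):
  S^{-1} · (x̄ - mu_0) = (0.4386, -0.1704),
  (x̄ - mu_0)^T · [...] = (3.4)·(0.4386) + (-0.4)·(-0.1704) = 1.5595.

Step 5 — scale by n: T² = 5 · 1.5595 = 7.7975.

T² ≈ 7.7975


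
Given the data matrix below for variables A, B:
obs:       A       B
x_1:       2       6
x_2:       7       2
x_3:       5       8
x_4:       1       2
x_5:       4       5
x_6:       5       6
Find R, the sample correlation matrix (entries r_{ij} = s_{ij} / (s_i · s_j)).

Step 1 — column means:
  mean(A) = (2 + 7 + 5 + 1 + 4 + 5) / 6 = 24/6 = 4
  mean(B) = (6 + 2 + 8 + 2 + 5 + 6) / 6 = 29/6 = 4.8333

Step 2 — sample variances and covariances s[i,j] = (1/(n-1)) · Σ_k (x_{k,i} - mean_i) · (x_{k,j} - mean_j), with n-1 = 5:
  s[A,A] = ((-2)·(-2) + (3)·(3) + (1)·(1) + (-3)·(-3) + (0)·(0) + (1)·(1)) / 5 = 24/5 = 4.8
  s[A,B] = ((-2)·(1.1667) + (3)·(-2.8333) + (1)·(3.1667) + (-3)·(-2.8333) + (0)·(0.1667) + (1)·(1.1667)) / 5 = 2/5 = 0.4
  s[B,B] = ((1.1667)·(1.1667) + (-2.8333)·(-2.8333) + (3.1667)·(3.1667) + (-2.8333)·(-2.8333) + (0.1667)·(0.1667) + (1.1667)·(1.1667)) / 5 = 28.8333/5 = 5.7667
  Sample standard deviations s_i = √(s[i,i]):
  s(A) = √(4.8) = 2.1909
  s(B) = √(5.7667) = 2.4014

Step 3 — r_{ij} = s_{ij} / (s_i · s_j):
  r[A,A] = 1 (diagonal).
  r[A,B] = 0.4 / (2.1909 · 2.4014) = 0.4 / 5.2612 = 0.076
  r[B,B] = 1 (diagonal).

R is symmetric with unit diagonal. Assembling:

R = [[1, 0.076],
 [0.076, 1]]


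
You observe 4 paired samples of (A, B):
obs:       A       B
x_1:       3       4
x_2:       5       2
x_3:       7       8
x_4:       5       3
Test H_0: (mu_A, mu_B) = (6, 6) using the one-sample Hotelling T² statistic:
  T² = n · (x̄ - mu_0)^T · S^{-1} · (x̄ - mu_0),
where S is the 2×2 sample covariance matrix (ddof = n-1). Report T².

Step 1 — sample mean vector:
  mean(A) = (3 + 5 + 7 + 5) / 4 = 20/4 = 5
  mean(B) = (4 + 2 + 8 + 3) / 4 = 17/4 = 4.25
  x̄ = (5, 4.25),  deviation x̄ - mu_0 = (5, 4.25) - (6, 6) = (-1, -1.75).

Step 2 — sample covariance matrix, S[i,j] = (1/(n-1)) · Σ_k (x_{k,i} - mean_i) · (x_{k,j} - mean_j), divisor n-1 = 3:
  S[A,A] = ((-2)·(-2) + (0)·(0) + (2)·(2) + (0)·(0)) / 3 = 8/3 = 2.6667
  S[A,B] = ((-2)·(-0.25) + (0)·(-2.25) + (2)·(3.75) + (0)·(-1.25)) / 3 = 8/3 = 2.6667
  S[B,B] = ((-0.25)·(-0.25) + (-2.25)·(-2.25) + (3.75)·(3.75) + (-1.25)·(-1.25)) / 3 = 20.75/3 = 6.9167
  S = [[2.6667, 2.6667],
 [2.6667, 6.9167]].

Step 3 — invert S. det(S) = 2.6667·6.9167 - (2.6667)² = 11.3333.
  S^{-1} = (1/det) · [[d, -b], [-b, a]] = [[0.6103, -0.2353],
 [-0.2353, 0.2353]].

Step 4 — quadratic form (x̄ - mu_0)^T · S^{-1} · (x̄ - mu_0):
  S^{-1} · (x̄ - mu_0) = (-0.1985, -0.1765),
  (x̄ - mu_0)^T · [...] = (-1)·(-0.1985) + (-1.75)·(-0.1765) = 0.5074.

Step 5 — scale by n: T² = 4 · 0.5074 = 2.0294.

T² ≈ 2.0294


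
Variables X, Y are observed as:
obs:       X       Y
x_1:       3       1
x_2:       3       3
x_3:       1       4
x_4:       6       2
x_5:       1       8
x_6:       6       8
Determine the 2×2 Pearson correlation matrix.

Step 1 — column means:
  mean(X) = (3 + 3 + 1 + 6 + 1 + 6) / 6 = 20/6 = 3.3333
  mean(Y) = (1 + 3 + 4 + 2 + 8 + 8) / 6 = 26/6 = 4.3333

Step 2 — sample variances and covariances s[i,j] = (1/(n-1)) · Σ_k (x_{k,i} - mean_i) · (x_{k,j} - mean_j), with n-1 = 5:
  s[X,X] = ((-0.3333)·(-0.3333) + (-0.3333)·(-0.3333) + (-2.3333)·(-2.3333) + (2.6667)·(2.6667) + (-2.3333)·(-2.3333) + (2.6667)·(2.6667)) / 5 = 25.3333/5 = 5.0667
  s[X,Y] = ((-0.3333)·(-3.3333) + (-0.3333)·(-1.3333) + (-2.3333)·(-0.3333) + (2.6667)·(-2.3333) + (-2.3333)·(3.6667) + (2.6667)·(3.6667)) / 5 = -2.6667/5 = -0.5333
  s[Y,Y] = ((-3.3333)·(-3.3333) + (-1.3333)·(-1.3333) + (-0.3333)·(-0.3333) + (-2.3333)·(-2.3333) + (3.6667)·(3.6667) + (3.6667)·(3.6667)) / 5 = 45.3333/5 = 9.0667
  Sample standard deviations s_i = √(s[i,i]):
  s(X) = √(5.0667) = 2.2509
  s(Y) = √(9.0667) = 3.0111

Step 3 — r_{ij} = s_{ij} / (s_i · s_j):
  r[X,X] = 1 (diagonal).
  r[X,Y] = -0.5333 / (2.2509 · 3.0111) = -0.5333 / 6.7777 = -0.0787
  r[Y,Y] = 1 (diagonal).

R is symmetric with unit diagonal. Assembling:

R = [[1, -0.0787],
 [-0.0787, 1]]


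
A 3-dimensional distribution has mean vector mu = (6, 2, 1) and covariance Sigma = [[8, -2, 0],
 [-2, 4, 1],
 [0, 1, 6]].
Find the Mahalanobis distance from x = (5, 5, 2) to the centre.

Step 1 — centre the observation: (x - mu) = (-1, 3, 1).

Step 2 — invert Sigma (cofactor / det for 3×3, or solve directly):
  Sigma^{-1} = [[0.1438, 0.075, -0.0125],
 [0.075, 0.3, -0.05],
 [-0.0125, -0.05, 0.175]].

Step 3 — form the quadratic (x - mu)^T · Sigma^{-1} · (x - mu):
  Sigma^{-1} · (x - mu) = (0.0687, 0.775, 0.0375).
  (x - mu)^T · [Sigma^{-1} · (x - mu)] = (-1)·(0.0687) + (3)·(0.775) + (1)·(0.0375) = 2.2937.

Step 4 — take square root: d = √(2.2937) ≈ 1.5145.

d(x, mu) = √(2.2937) ≈ 1.5145


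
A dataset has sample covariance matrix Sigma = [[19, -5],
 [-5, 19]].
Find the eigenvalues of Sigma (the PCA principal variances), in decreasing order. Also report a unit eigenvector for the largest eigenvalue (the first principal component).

Step 1 — characteristic polynomial of 2×2 Sigma:
  det(Sigma - λI) = λ² - trace · λ + det = 0.
  trace = 19 + 19 = 38, det = 19·19 - (-5)² = 336.
Step 2 — discriminant:
  Δ = trace² - 4·det = 1444 - 1344 = 100.
Step 3 — eigenvalues:
  λ = (trace ± √Δ)/2 = (38 ± 10)/2,
  λ_1 = 24,  λ_2 = 14.

Step 4 — unit eigenvector for λ_1: solve (Sigma - λ_1 I)v = 0. First row:
  (19 - 24)·v_x + (-5)·v_y = 0, i.e. (-5)·v_x + (-5)·v_y = 0,
  so v ∝ (b, λ_1 - a) = (-5, 5); multiply by -1 so the first entry is positive: u = (5, -5).
  ||u|| = √((5)² + (-5)²) = √(50) ≈ 7.0711,
  v_1 = u/||u|| ≈ (0.7071, -0.7071) (||v_1|| = 1).

λ_1 = 24,  λ_2 = 14;  v_1 ≈ (0.7071, -0.7071)


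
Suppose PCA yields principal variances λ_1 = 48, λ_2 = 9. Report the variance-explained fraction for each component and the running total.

Step 1 — total variance = trace(Sigma) = Σ λ_i = 48 + 9 = 57.

Step 2 — fraction explained by component i = λ_i / Σ λ:
  PC1: 48/57 = 0.8421
  PC2: 9/57 = 0.1579

Step 3 — cumulative fraction after k components = (λ_1 + ... + λ_k) / Σ λ:
  k = 1: 48/57 = 0.8421
  k = 2: (48 + 9)/57 = 57/57 = 1

Summary (fraction, with percent):

explained: PC1 0.8421 (84.21%), PC2 0.1579 (15.79%);  cumulative: 0.8421, 1


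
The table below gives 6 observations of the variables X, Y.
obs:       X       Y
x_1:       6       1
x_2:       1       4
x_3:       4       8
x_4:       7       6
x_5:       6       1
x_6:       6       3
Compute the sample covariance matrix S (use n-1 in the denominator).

Step 1 — column means:
  mean(X) = (6 + 1 + 4 + 7 + 6 + 6) / 6 = 30/6 = 5
  mean(Y) = (1 + 4 + 8 + 6 + 1 + 3) / 6 = 23/6 = 3.8333

Step 2 — sample covariance S[i,j] = (1/(n-1)) · Σ_k (x_{k,i} - mean_i) · (x_{k,j} - mean_j), with n-1 = 5.
  S[X,X] = ((1)·(1) + (-4)·(-4) + (-1)·(-1) + (2)·(2) + (1)·(1) + (1)·(1)) / 5 = 24/5 = 4.8
  S[X,Y] = ((1)·(-2.8333) + (-4)·(0.1667) + (-1)·(4.1667) + (2)·(2.1667) + (1)·(-2.8333) + (1)·(-0.8333)) / 5 = -7/5 = -1.4
  S[Y,Y] = ((-2.8333)·(-2.8333) + (0.1667)·(0.1667) + (4.1667)·(4.1667) + (2.1667)·(2.1667) + (-2.8333)·(-2.8333) + (-0.8333)·(-0.8333)) / 5 = 38.8333/5 = 7.7667

S is symmetric (S[j,i] = S[i,j]). Assembling:

S = [[4.8, -1.4],
 [-1.4, 7.7667]]


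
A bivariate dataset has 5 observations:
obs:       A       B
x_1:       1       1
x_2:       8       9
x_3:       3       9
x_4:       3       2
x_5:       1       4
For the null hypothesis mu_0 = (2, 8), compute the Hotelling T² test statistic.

Step 1 — sample mean vector:
  mean(A) = (1 + 8 + 3 + 3 + 1) / 5 = 16/5 = 3.2
  mean(B) = (1 + 9 + 9 + 2 + 4) / 5 = 25/5 = 5
  x̄ = (3.2, 5),  deviation x̄ - mu_0 = (3.2, 5) - (2, 8) = (1.2, -3).

Step 2 — sample covariance matrix, S[i,j] = (1/(n-1)) · Σ_k (x_{k,i} - mean_i) · (x_{k,j} - mean_j), divisor n-1 = 4:
  S[A,A] = ((-2.2)·(-2.2) + (4.8)·(4.8) + (-0.2)·(-0.2) + (-0.2)·(-0.2) + (-2.2)·(-2.2)) / 4 = 32.8/4 = 8.2
  S[A,B] = ((-2.2)·(-4) + (4.8)·(4) + (-0.2)·(4) + (-0.2)·(-3) + (-2.2)·(-1)) / 4 = 30/4 = 7.5
  S[B,B] = ((-4)·(-4) + (4)·(4) + (4)·(4) + (-3)·(-3) + (-1)·(-1)) / 4 = 58/4 = 14.5
  S = [[8.2, 7.5],
 [7.5, 14.5]].

Step 3 — invert S. det(S) = 8.2·14.5 - (7.5)² = 62.65.
  S^{-1} = (1/det) · [[d, -b], [-b, a]] = [[0.2314, -0.1197],
 [-0.1197, 0.1309]].

Step 4 — quadratic form (x̄ - mu_0)^T · S^{-1} · (x̄ - mu_0):
  S^{-1} · (x̄ - mu_0) = (0.6369, -0.5363),
  (x̄ - mu_0)^T · [...] = (1.2)·(0.6369) + (-3)·(-0.5363) = 2.3732.

Step 5 — scale by n: T² = 5 · 2.3732 = 11.8659.

T² ≈ 11.8659


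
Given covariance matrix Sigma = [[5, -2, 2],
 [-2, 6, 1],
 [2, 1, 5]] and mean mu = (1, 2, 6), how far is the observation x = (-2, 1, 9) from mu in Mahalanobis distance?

Step 1 — centre the observation: (x - mu) = (-3, -1, 3).

Step 2 — invert Sigma (cofactor / det for 3×3, or solve directly):
  Sigma^{-1} = [[0.3118, 0.129, -0.1505],
 [0.129, 0.2258, -0.0968],
 [-0.1505, -0.0968, 0.2796]].

Step 3 — form the quadratic (x - mu)^T · Sigma^{-1} · (x - mu):
  Sigma^{-1} · (x - mu) = (-1.5161, -0.9032, 1.3871).
  (x - mu)^T · [Sigma^{-1} · (x - mu)] = (-3)·(-1.5161) + (-1)·(-0.9032) + (3)·(1.3871) = 9.6129.

Step 4 — take square root: d = √(9.6129) ≈ 3.1005.

d(x, mu) = √(9.6129) ≈ 3.1005


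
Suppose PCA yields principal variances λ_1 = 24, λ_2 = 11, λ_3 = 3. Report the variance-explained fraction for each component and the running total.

Step 1 — total variance = trace(Sigma) = Σ λ_i = 24 + 11 + 3 = 38.

Step 2 — fraction explained by component i = λ_i / Σ λ:
  PC1: 24/38 = 0.6316
  PC2: 11/38 = 0.2895
  PC3: 3/38 = 0.0789

Step 3 — cumulative fraction after k components = (λ_1 + ... + λ_k) / Σ λ:
  k = 1: 24/38 = 0.6316
  k = 2: (24 + 11)/38 = 35/38 = 0.9211
  k = 3: (24 + 11 + 3)/38 = 38/38 = 1

Summary (fraction, with percent):

explained: PC1 0.6316 (63.16%), PC2 0.2895 (28.95%), PC3 0.0789 (7.89%);  cumulative: 0.6316, 0.9211, 1


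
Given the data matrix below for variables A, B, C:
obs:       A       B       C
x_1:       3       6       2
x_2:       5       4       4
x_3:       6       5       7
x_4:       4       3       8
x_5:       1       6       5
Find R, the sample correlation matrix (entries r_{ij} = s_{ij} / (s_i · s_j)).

Step 1 — column means:
  mean(A) = (3 + 5 + 6 + 4 + 1) / 5 = 19/5 = 3.8
  mean(B) = (6 + 4 + 5 + 3 + 6) / 5 = 24/5 = 4.8
  mean(C) = (2 + 4 + 7 + 8 + 5) / 5 = 26/5 = 5.2

Step 2 — sample variances and covariances s[i,j] = (1/(n-1)) · Σ_k (x_{k,i} - mean_i) · (x_{k,j} - mean_j), with n-1 = 4:
  s[A,A] = ((-0.8)·(-0.8) + (1.2)·(1.2) + (2.2)·(2.2) + (0.2)·(0.2) + (-2.8)·(-2.8)) / 4 = 14.8/4 = 3.7
  s[A,B] = ((-0.8)·(1.2) + (1.2)·(-0.8) + (2.2)·(0.2) + (0.2)·(-1.8) + (-2.8)·(1.2)) / 4 = -5.2/4 = -1.3
  s[A,C] = ((-0.8)·(-3.2) + (1.2)·(-1.2) + (2.2)·(1.8) + (0.2)·(2.8) + (-2.8)·(-0.2)) / 4 = 6.2/4 = 1.55
  s[B,B] = ((1.2)·(1.2) + (-0.8)·(-0.8) + (0.2)·(0.2) + (-1.8)·(-1.8) + (1.2)·(1.2)) / 4 = 6.8/4 = 1.7
  s[B,C] = ((1.2)·(-3.2) + (-0.8)·(-1.2) + (0.2)·(1.8) + (-1.8)·(2.8) + (1.2)·(-0.2)) / 4 = -7.8/4 = -1.95
  s[C,C] = ((-3.2)·(-3.2) + (-1.2)·(-1.2) + (1.8)·(1.8) + (2.8)·(2.8) + (-0.2)·(-0.2)) / 4 = 22.8/4 = 5.7
  Sample standard deviations s_i = √(s[i,i]):
  s(A) = √(3.7) = 1.9235
  s(B) = √(1.7) = 1.3038
  s(C) = √(5.7) = 2.3875

Step 3 — r_{ij} = s_{ij} / (s_i · s_j):
  r[A,A] = 1 (diagonal).
  r[A,B] = -1.3 / (1.9235 · 1.3038) = -1.3 / 2.508 = -0.5183
  r[A,C] = 1.55 / (1.9235 · 2.3875) = 1.55 / 4.5924 = 0.3375
  r[B,B] = 1 (diagonal).
  r[B,C] = -1.95 / (1.3038 · 2.3875) = -1.95 / 3.1129 = -0.6264
  r[C,C] = 1 (diagonal).

R is symmetric with unit diagonal. Assembling:

R = [[1, -0.5183, 0.3375],
 [-0.5183, 1, -0.6264],
 [0.3375, -0.6264, 1]]


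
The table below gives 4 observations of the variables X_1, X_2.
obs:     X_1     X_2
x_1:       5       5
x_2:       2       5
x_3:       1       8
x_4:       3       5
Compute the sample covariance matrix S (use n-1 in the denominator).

Step 1 — column means:
  mean(X_1) = (5 + 2 + 1 + 3) / 4 = 11/4 = 2.75
  mean(X_2) = (5 + 5 + 8 + 5) / 4 = 23/4 = 5.75

Step 2 — sample covariance S[i,j] = (1/(n-1)) · Σ_k (x_{k,i} - mean_i) · (x_{k,j} - mean_j), with n-1 = 3.
  S[X_1,X_1] = ((2.25)·(2.25) + (-0.75)·(-0.75) + (-1.75)·(-1.75) + (0.25)·(0.25)) / 3 = 8.75/3 = 2.9167
  S[X_1,X_2] = ((2.25)·(-0.75) + (-0.75)·(-0.75) + (-1.75)·(2.25) + (0.25)·(-0.75)) / 3 = -5.25/3 = -1.75
  S[X_2,X_2] = ((-0.75)·(-0.75) + (-0.75)·(-0.75) + (2.25)·(2.25) + (-0.75)·(-0.75)) / 3 = 6.75/3 = 2.25

S is symmetric (S[j,i] = S[i,j]). Assembling:

S = [[2.9167, -1.75],
 [-1.75, 2.25]]


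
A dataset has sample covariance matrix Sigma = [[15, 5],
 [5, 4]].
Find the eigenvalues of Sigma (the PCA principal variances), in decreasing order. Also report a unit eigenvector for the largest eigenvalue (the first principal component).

Step 1 — characteristic polynomial of 2×2 Sigma:
  det(Sigma - λI) = λ² - trace · λ + det = 0.
  trace = 15 + 4 = 19, det = 15·4 - (5)² = 35.
Step 2 — discriminant:
  Δ = trace² - 4·det = 361 - 140 = 221.
Step 3 — eigenvalues:
  λ = (trace ± √Δ)/2 = (19 ± 14.8661)/2,
  λ_1 = 16.933,  λ_2 = 2.067.

Step 4 — unit eigenvector for λ_1: solve (Sigma - λ_1 I)v = 0. First row:
  (15 - 16.933)·v_x + (5)·v_y = 0, i.e. (-1.933)·v_x + (5)·v_y = 0,
  so v ∝ (b, λ_1 - a) = (5, 1.933) = u.
  ||u|| = √((5)² + (1.933)²) = √(28.7366) ≈ 5.3607,
  v_1 = u/||u|| ≈ (0.9327, 0.3606) (||v_1|| = 1).

λ_1 = 16.933,  λ_2 = 2.067;  v_1 ≈ (0.9327, 0.3606)


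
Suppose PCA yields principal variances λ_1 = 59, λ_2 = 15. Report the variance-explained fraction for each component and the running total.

Step 1 — total variance = trace(Sigma) = Σ λ_i = 59 + 15 = 74.

Step 2 — fraction explained by component i = λ_i / Σ λ:
  PC1: 59/74 = 0.7973
  PC2: 15/74 = 0.2027

Step 3 — cumulative fraction after k components = (λ_1 + ... + λ_k) / Σ λ:
  k = 1: 59/74 = 0.7973
  k = 2: (59 + 15)/74 = 74/74 = 1

Summary (fraction, with percent):

explained: PC1 0.7973 (79.73%), PC2 0.2027 (20.27%);  cumulative: 0.7973, 1


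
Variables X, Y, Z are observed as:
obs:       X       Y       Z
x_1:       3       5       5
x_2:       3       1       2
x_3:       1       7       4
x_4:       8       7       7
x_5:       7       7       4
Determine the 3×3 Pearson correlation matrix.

Step 1 — column means:
  mean(X) = (3 + 3 + 1 + 8 + 7) / 5 = 22/5 = 4.4
  mean(Y) = (5 + 1 + 7 + 7 + 7) / 5 = 27/5 = 5.4
  mean(Z) = (5 + 2 + 4 + 7 + 4) / 5 = 22/5 = 4.4

Step 2 — sample variances and covariances s[i,j] = (1/(n-1)) · Σ_k (x_{k,i} - mean_i) · (x_{k,j} - mean_j), with n-1 = 4:
  s[X,X] = ((-1.4)·(-1.4) + (-1.4)·(-1.4) + (-3.4)·(-3.4) + (3.6)·(3.6) + (2.6)·(2.6)) / 4 = 35.2/4 = 8.8
  s[X,Y] = ((-1.4)·(-0.4) + (-1.4)·(-4.4) + (-3.4)·(1.6) + (3.6)·(1.6) + (2.6)·(1.6)) / 4 = 11.2/4 = 2.8
  s[X,Z] = ((-1.4)·(0.6) + (-1.4)·(-2.4) + (-3.4)·(-0.4) + (3.6)·(2.6) + (2.6)·(-0.4)) / 4 = 12.2/4 = 3.05
  s[Y,Y] = ((-0.4)·(-0.4) + (-4.4)·(-4.4) + (1.6)·(1.6) + (1.6)·(1.6) + (1.6)·(1.6)) / 4 = 27.2/4 = 6.8
  s[Y,Z] = ((-0.4)·(0.6) + (-4.4)·(-2.4) + (1.6)·(-0.4) + (1.6)·(2.6) + (1.6)·(-0.4)) / 4 = 13.2/4 = 3.3
  s[Z,Z] = ((0.6)·(0.6) + (-2.4)·(-2.4) + (-0.4)·(-0.4) + (2.6)·(2.6) + (-0.4)·(-0.4)) / 4 = 13.2/4 = 3.3
  Sample standard deviations s_i = √(s[i,i]):
  s(X) = √(8.8) = 2.9665
  s(Y) = √(6.8) = 2.6077
  s(Z) = √(3.3) = 1.8166

Step 3 — r_{ij} = s_{ij} / (s_i · s_j):
  r[X,X] = 1 (diagonal).
  r[X,Y] = 2.8 / (2.9665 · 2.6077) = 2.8 / 7.7356 = 0.362
  r[X,Z] = 3.05 / (2.9665 · 1.8166) = 3.05 / 5.3889 = 0.566
  r[Y,Y] = 1 (diagonal).
  r[Y,Z] = 3.3 / (2.6077 · 1.8166) = 3.3 / 4.7371 = 0.6966
  r[Z,Z] = 1 (diagonal).

R is symmetric with unit diagonal. Assembling:

R = [[1, 0.362, 0.566],
 [0.362, 1, 0.6966],
 [0.566, 0.6966, 1]]


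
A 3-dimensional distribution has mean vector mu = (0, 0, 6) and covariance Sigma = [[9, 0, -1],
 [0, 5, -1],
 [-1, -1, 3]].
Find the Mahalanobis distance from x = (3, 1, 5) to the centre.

Step 1 — centre the observation: (x - mu) = (3, 1, -1).

Step 2 — invert Sigma (cofactor / det for 3×3, or solve directly):
  Sigma^{-1} = [[0.1157, 0.0083, 0.0413],
 [0.0083, 0.2149, 0.0744],
 [0.0413, 0.0744, 0.3719]].

Step 3 — form the quadratic (x - mu)^T · Sigma^{-1} · (x - mu):
  Sigma^{-1} · (x - mu) = (0.314, 0.1653, -0.1736).
  (x - mu)^T · [Sigma^{-1} · (x - mu)] = (3)·(0.314) + (1)·(0.1653) + (-1)·(-0.1736) = 1.281.

Step 4 — take square root: d = √(1.281) ≈ 1.1318.

d(x, mu) = √(1.281) ≈ 1.1318
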